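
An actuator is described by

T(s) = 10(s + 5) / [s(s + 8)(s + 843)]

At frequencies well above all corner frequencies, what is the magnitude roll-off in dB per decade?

-40 dB/decade

Each pole contributes −20 dB/decade at high frequency; each zero contributes +20 dB/decade.
Net: 1 zero(s) − 3 pole(s) → -40 dB/decade.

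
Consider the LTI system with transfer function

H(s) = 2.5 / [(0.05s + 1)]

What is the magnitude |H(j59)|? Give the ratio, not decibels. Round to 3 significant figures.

0.803

At ω = 59 rad/s:
pole (1 + j59·0.05) = 1 + j2.95 → |·| ≈ 3.1149, ∠ ≈ 71.27°
|H| = 2.5 · 1 / (3.1149) ≈ 0.80259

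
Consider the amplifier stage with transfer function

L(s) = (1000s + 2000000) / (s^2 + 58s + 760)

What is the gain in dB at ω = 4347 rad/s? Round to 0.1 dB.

Substitute s = j4347:
Numerator: 1000(j4347) + 2000000 = 2000000 + j4347000
Denominator: (j4347)^2 + 58(j4347) + 760 = -18895649 + j252126
|N| = √(2000000² + 4347000²) ≈ 4.785e+06, ∠N ≈ 65.29°
|D| = √(18895649² + 252126²) ≈ 1.8897e+07, ∠D ≈ 179.24°
|L| = 4.785e+06 / 1.8897e+07 ≈ 0.25321
Gain = 20 log₁₀(0.25321) ≈ -11.93 dB

-11.9 dB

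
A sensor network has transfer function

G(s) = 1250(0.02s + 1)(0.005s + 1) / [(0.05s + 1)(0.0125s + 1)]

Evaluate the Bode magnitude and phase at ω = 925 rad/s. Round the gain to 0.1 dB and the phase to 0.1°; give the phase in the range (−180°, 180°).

46.2 dB, -9.1°

At ω = 925 rad/s:
zero (1 + j925·0.02) = 1 + j18.5 → |·| ≈ 18.527, ∠ ≈ 86.91°
zero (1 + j925·0.005) = 1 + j4.625 → |·| ≈ 4.7319, ∠ ≈ 77.80°
pole (1 + j925·0.05) = 1 + j46.25 → |·| ≈ 46.261, ∠ ≈ 88.76°
pole (1 + j925·0.0125) = 1 + j11.5625 → |·| ≈ 11.606, ∠ ≈ 85.06°
|G| = 1250 · 18.527 · 4.7319 / (46.261 · 11.606) ≈ 204.1
Gain = 20 log₁₀(204.1) ≈ 46.20 dB
∠G = (86.91° + 77.80°) − (88.76° + 85.06°) = -9.11°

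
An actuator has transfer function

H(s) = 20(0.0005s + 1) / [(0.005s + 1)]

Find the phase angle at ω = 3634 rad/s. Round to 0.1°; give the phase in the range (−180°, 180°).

At ω = 3634 rad/s:
zero (1 + j3634·0.0005) = 1 + j1.817 → |·| ≈ 2.074, ∠ ≈ 61.17°
pole (1 + j3634·0.005) = 1 + j18.17 → |·| ≈ 18.197, ∠ ≈ 86.85°
∠H = (61.17°) − (86.85°) = -25.68°

-25.7°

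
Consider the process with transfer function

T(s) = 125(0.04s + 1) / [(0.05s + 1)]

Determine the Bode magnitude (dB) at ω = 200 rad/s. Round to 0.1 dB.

At ω = 200 rad/s:
zero (1 + j200·0.04) = 1 + j8 → |·| ≈ 8.0623, ∠ ≈ 82.87°
pole (1 + j200·0.05) = 1 + j10 → |·| ≈ 10.05, ∠ ≈ 84.29°
|T| = 125 · 8.0623 / (10.05) ≈ 100.28
Gain = 20 log₁₀(100.28) ≈ 40.02 dB

40.0 dB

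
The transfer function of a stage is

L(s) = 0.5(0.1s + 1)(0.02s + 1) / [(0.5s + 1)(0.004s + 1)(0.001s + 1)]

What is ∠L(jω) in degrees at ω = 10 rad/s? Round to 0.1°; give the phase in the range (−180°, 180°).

-25.2°

At ω = 10 rad/s:
zero (1 + j10·0.1) = 1 + j1 → |·| ≈ 1.4142, ∠ ≈ 45.00°
zero (1 + j10·0.02) = 1 + j0.2 → |·| ≈ 1.0198, ∠ ≈ 11.31°
pole (1 + j10·0.5) = 1 + j5 → |·| ≈ 5.099, ∠ ≈ 78.69°
pole (1 + j10·0.004) = 1 + j0.04 → |·| ≈ 1.0008, ∠ ≈ 2.29°
pole (1 + j10·0.001) = 1 + j0.01 → |·| ≈ 1, ∠ ≈ 0.57°
∠L = (45.00° + 11.31°) − (78.69° + 2.29° + 0.57°) = -25.24°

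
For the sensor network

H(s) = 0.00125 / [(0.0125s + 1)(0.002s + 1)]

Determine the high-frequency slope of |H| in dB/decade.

Each pole contributes −20 dB/decade at high frequency; each zero contributes +20 dB/decade.
Net: 0 zero(s) − 2 pole(s) → -40 dB/decade.

-40 dB/decade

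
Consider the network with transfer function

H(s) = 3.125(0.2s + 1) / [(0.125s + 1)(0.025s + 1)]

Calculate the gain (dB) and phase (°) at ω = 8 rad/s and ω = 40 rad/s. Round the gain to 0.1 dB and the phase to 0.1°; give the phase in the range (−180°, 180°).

ω = 8: 12.2 dB, 1.7°; ω = 40: 10.9 dB, -40.8°

At ω = 8 rad/s:
zero (1 + j8·0.2) = 1 + j1.6 → |·| ≈ 1.8868, ∠ ≈ 57.99°
pole (1 + j8·0.125) = 1 + j1 → |·| ≈ 1.4142, ∠ ≈ 45.00°
pole (1 + j8·0.025) = 1 + j0.2 → |·| ≈ 1.0198, ∠ ≈ 11.31°
|H| = 3.125 · 1.8868 / (1.4142 · 1.0198) ≈ 4.0884
Gain = 20 log₁₀(4.0884) ≈ 12.23 dB
∠H = (57.99°) − (45.00° + 11.31°) = 1.68°

At ω = 40 rad/s:
zero (1 + j40·0.2) = 1 + j8 → |·| ≈ 8.0623, ∠ ≈ 82.87°
pole (1 + j40·0.125) = 1 + j5 → |·| ≈ 5.099, ∠ ≈ 78.69°
pole (1 + j40·0.025) = 1 + j1 → |·| ≈ 1.4142, ∠ ≈ 45.00°
|H| = 3.125 · 8.0623 / (5.099 · 1.4142) ≈ 3.4939
Gain = 20 log₁₀(3.4939) ≈ 10.87 dB
∠H = (82.87°) − (78.69° + 45.00°) = -40.82°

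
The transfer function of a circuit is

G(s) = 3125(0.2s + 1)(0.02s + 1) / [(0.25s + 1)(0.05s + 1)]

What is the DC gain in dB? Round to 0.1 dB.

69.9 dB

G(0) = 3125 · 1 / 1 = 3125
20 log₁₀(3125) ≈ 69.90 dB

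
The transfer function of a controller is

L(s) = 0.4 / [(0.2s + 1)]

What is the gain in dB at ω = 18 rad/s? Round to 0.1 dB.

-19.4 dB

At ω = 18 rad/s:
pole (1 + j18·0.2) = 1 + j3.6 → |·| ≈ 3.7363, ∠ ≈ 74.48°
|L| = 0.4 · 1 / (3.7363) ≈ 0.10706
Gain = 20 log₁₀(0.10706) ≈ -19.41 dB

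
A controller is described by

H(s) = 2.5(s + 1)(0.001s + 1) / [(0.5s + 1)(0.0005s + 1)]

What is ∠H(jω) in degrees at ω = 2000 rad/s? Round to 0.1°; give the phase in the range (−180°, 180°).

At ω = 2000 rad/s:
zero (1 + j2000·1) = 1 + j2000 → |·| ≈ 2000, ∠ ≈ 89.97°
zero (1 + j2000·0.001) = 1 + j2 → |·| ≈ 2.2361, ∠ ≈ 63.43°
pole (1 + j2000·0.5) = 1 + j1000 → |·| ≈ 1000, ∠ ≈ 89.94°
pole (1 + j2000·0.0005) = 1 + j1 → |·| ≈ 1.4142, ∠ ≈ 45.00°
∠H = (89.97° + 63.43°) − (89.94° + 45.00°) = 18.46°

18.5°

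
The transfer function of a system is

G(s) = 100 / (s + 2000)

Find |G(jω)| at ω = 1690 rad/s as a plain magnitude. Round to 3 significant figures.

0.0382

At s = jω = j1690:
pole (s+2000): 2000 + j1690 → |·| = √(2000²+1690²) = √6856100 ≈ 2618.4, ∠ = arctan(1690/2000) ≈ 40.20°
|G| = 100 / 2618.4 ≈ 0.038191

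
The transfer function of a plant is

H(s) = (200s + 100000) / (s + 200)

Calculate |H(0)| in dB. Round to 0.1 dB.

54.0 dB

H(0) = 100000 / 200 = 500
20 log₁₀(500) ≈ 53.98 dB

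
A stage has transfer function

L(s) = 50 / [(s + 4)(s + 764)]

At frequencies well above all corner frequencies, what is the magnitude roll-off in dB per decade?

-40 dB/decade

Each pole contributes −20 dB/decade at high frequency; each zero contributes +20 dB/decade.
Net: 0 zero(s) − 2 pole(s) → -40 dB/decade.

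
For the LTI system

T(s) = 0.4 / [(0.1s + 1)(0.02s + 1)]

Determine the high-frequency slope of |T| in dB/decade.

-40 dB/decade

Each pole contributes −20 dB/decade at high frequency; each zero contributes +20 dB/decade.
Net: 0 zero(s) − 2 pole(s) → -40 dB/decade.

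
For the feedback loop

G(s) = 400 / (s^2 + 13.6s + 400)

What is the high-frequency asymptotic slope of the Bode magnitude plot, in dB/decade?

-40 dB/decade

Each pole contributes −20 dB/decade at high frequency; each zero contributes +20 dB/decade.
Net: 0 zero(s) − 2 pole(s) → -40 dB/decade.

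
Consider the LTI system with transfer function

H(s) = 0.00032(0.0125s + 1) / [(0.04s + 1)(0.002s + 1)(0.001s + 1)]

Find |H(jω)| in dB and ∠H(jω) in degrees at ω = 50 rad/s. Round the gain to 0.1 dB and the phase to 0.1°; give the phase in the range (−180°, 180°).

-75.5 dB, -40.0°

At ω = 50 rad/s:
zero (1 + j50·0.0125) = 1 + j0.625 → |·| ≈ 1.1792, ∠ ≈ 32.01°
pole (1 + j50·0.04) = 1 + j2 → |·| ≈ 2.2361, ∠ ≈ 63.43°
pole (1 + j50·0.002) = 1 + j0.1 → |·| ≈ 1.005, ∠ ≈ 5.71°
pole (1 + j50·0.001) = 1 + j0.05 → |·| ≈ 1.0012, ∠ ≈ 2.86°
|H| = 0.00032 · 1.1792 / (2.2361 · 1.005 · 1.0012) ≈ 0.00016771
Gain = 20 log₁₀(0.00016771) ≈ -75.51 dB
∠H = (32.01°) − (63.43° + 5.71° + 2.86°) = -39.99°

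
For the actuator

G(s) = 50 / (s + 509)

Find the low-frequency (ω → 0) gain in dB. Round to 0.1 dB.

G(0) = 50 / 509 ≈ 0.098232
20 log₁₀(0.098232) ≈ -20.15 dB

-20.2 dB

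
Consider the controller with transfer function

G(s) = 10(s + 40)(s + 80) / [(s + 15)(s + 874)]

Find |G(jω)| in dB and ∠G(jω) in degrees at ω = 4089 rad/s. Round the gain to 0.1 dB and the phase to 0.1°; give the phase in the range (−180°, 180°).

19.8 dB, 10.6°

At s = jω = j4089:
zero (s+40): 40 + j4089 → |·| = √(40²+4089²) = √16721521 ≈ 4089.2, ∠ = arctan(4089/40) ≈ 89.44°
zero (s+80): 80 + j4089 → |·| = √(80²+4089²) = √16726321 ≈ 4089.8, ∠ = arctan(4089/80) ≈ 88.88°
pole (s+15): 15 + j4089 → |·| = √(15²+4089²) = √16720146 ≈ 4089, ∠ = arctan(4089/15) ≈ 89.79°
pole (s+874): 874 + j4089 → |·| = √(874²+4089²) = √17483797 ≈ 4181.4, ∠ = arctan(4089/874) ≈ 77.93°
|G| = 10 · 1.6724e+07 / 1.7098e+07 ≈ 9.7813
Gain = 20 log₁₀(9.7813) ≈ 19.81 dB
∠G = 178.32° − 167.72° = 10.60°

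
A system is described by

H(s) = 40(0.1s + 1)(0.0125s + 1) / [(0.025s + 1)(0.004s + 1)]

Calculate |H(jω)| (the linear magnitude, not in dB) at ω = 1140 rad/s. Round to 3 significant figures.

At ω = 1140 rad/s:
zero (1 + j1140·0.1) = 1 + j114 → |·| ≈ 114, ∠ ≈ 89.50°
zero (1 + j1140·0.0125) = 1 + j14.25 → |·| ≈ 14.285, ∠ ≈ 85.99°
pole (1 + j1140·0.025) = 1 + j28.5 → |·| ≈ 28.518, ∠ ≈ 87.99°
pole (1 + j1140·0.004) = 1 + j4.56 → |·| ≈ 4.6684, ∠ ≈ 77.63°
|H| = 40 · 114 · 14.285 / (28.518 · 4.6684) ≈ 489.28

489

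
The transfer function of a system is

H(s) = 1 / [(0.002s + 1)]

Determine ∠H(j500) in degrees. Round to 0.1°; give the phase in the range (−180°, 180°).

-45.0°

At ω = 500 rad/s:
pole (1 + j500·0.002) = 1 + j1 → |·| ≈ 1.4142, ∠ ≈ 45.00°
∠H = (0°) − (45.00°) = -45.00°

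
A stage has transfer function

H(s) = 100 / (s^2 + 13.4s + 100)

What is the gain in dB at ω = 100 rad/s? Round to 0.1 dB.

At s = jω = j100:
quadratic: (j100)² + 13.4·j100 + 100 = -9900 + j1340 → |·| ≈ 9990.3, ∠ ≈ 172.29°
|H| = 100 / 9990.3 ≈ 0.01001
Gain = 20 log₁₀(0.01001) ≈ -39.99 dB

-40.0 dB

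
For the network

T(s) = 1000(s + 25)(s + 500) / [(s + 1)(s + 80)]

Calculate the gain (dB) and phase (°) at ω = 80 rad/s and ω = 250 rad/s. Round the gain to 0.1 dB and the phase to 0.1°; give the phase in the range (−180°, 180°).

At s = jω = j80:
zero (s+25): 25 + j80 → |·| = √(25²+80²) = √7025 ≈ 83.815, ∠ = arctan(80/25) ≈ 72.65°
zero (s+500): 500 + j80 → |·| = √(500²+80²) = √256400 ≈ 506.36, ∠ = arctan(80/500) ≈ 9.09°
pole (s+1): 1 + j80 → |·| = √(1²+80²) = √6401 ≈ 80.006, ∠ = arctan(80/1) ≈ 89.28°
pole (s+80): 80 + j80 → |·| = √(80²+80²) = √12800 ≈ 113.14, ∠ = arctan(80/80) ≈ 45.00°
|T| = 1000 · 42441 / 9051.9 ≈ 4688.6
Gain = 20 log₁₀(4688.6) ≈ 73.42 dB
∠T = 81.74° − 134.28° = -52.54°

At s = jω = j250:
zero (s+25): 25 + j250 → |·| = √(25²+250²) = √63125 ≈ 251.25, ∠ = arctan(250/25) ≈ 84.29°
zero (s+500): 500 + j250 → |·| = √(500²+250²) = √312500 ≈ 559.02, ∠ = arctan(250/500) ≈ 26.57°
pole (s+1): 1 + j250 → |·| = √(1²+250²) = √62501 ≈ 250, ∠ = arctan(250/1) ≈ 89.77°
pole (s+80): 80 + j250 → |·| = √(80²+250²) = √68900 ≈ 262.49, ∠ = arctan(250/80) ≈ 72.26°
|T| = 1000 · 1.4045e+05 / 65622 ≈ 2140.3
Gain = 20 log₁₀(2140.3) ≈ 66.61 dB
∠T = 110.86° − 162.03° = -51.17°

ω = 80: 73.4 dB, -52.5°; ω = 250: 66.6 dB, -51.2°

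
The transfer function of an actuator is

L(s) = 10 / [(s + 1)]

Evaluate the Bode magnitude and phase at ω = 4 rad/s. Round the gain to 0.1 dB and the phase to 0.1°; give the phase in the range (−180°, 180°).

7.7 dB, -76.0°

At ω = 4 rad/s:
pole (1 + j4·1) = 1 + j4 → |·| ≈ 4.1231, ∠ ≈ 75.96°
|L| = 10 · 1 / (4.1231) ≈ 2.4254
Gain = 20 log₁₀(2.4254) ≈ 7.70 dB
∠L = (0°) − (75.96°) = -75.96°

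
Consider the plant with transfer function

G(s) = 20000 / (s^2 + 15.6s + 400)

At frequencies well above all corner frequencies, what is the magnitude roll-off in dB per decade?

-40 dB/decade

Each pole contributes −20 dB/decade at high frequency; each zero contributes +20 dB/decade.
Net: 0 zero(s) − 2 pole(s) → -40 dB/decade.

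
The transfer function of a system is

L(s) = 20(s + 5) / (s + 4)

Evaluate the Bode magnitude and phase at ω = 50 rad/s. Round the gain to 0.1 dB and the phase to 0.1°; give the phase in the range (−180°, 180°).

At s = jω = j50:
zero (s+5): 5 + j50 → |·| = √(5²+50²) = √2525 ≈ 50.249, ∠ = arctan(50/5) ≈ 84.29°
pole (s+4): 4 + j50 → |·| = √(4²+50²) = √2516 ≈ 50.16, ∠ = arctan(50/4) ≈ 85.43°
|L| = 20 · 50.249 / 50.16 ≈ 20.035
Gain = 20 log₁₀(20.035) ≈ 26.04 dB
∠L = 84.29° − 85.43° = -1.14°

26.0 dB, -1.1°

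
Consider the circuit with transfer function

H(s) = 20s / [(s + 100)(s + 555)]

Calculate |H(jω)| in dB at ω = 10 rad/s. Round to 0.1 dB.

At s = jω = j10:
zero at origin: s = j10 → |·| = 10, ∠ = 90.00°
pole (s+100): 100 + j10 → |·| = √(100²+10²) = √10100 ≈ 100.5, ∠ = arctan(10/100) ≈ 5.71°
pole (s+555): 555 + j10 → |·| = √(555²+10²) = √308125 ≈ 555.09, ∠ = arctan(10/555) ≈ 1.03°
|H| = 20 · 10 / 55787 ≈ 0.0035851
Gain = 20 log₁₀(0.0035851) ≈ -48.91 dB

-48.9 dB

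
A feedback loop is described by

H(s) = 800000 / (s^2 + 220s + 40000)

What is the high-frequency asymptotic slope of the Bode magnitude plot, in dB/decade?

Each pole contributes −20 dB/decade at high frequency; each zero contributes +20 dB/decade.
Net: 0 zero(s) − 2 pole(s) → -40 dB/decade.

-40 dB/decade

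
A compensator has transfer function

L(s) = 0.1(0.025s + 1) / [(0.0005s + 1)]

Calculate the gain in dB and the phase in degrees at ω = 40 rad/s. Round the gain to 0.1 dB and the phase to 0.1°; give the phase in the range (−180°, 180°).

-17.0 dB, 43.9°

At ω = 40 rad/s:
zero (1 + j40·0.025) = 1 + j1 → |·| ≈ 1.4142, ∠ ≈ 45.00°
pole (1 + j40·0.0005) = 1 + j0.02 → |·| ≈ 1.0002, ∠ ≈ 1.15°
|L| = 0.1 · 1.4142 / (1.0002) ≈ 0.14139
Gain = 20 log₁₀(0.14139) ≈ -16.99 dB
∠L = (45.00°) − (1.15°) = 43.85°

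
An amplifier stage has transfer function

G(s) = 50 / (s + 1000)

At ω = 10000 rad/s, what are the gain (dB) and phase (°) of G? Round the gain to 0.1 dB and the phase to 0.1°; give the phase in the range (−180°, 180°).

-46.1 dB, -84.3°

Substitute s = j10000:
Numerator: 50 = 50 + j0
Denominator: (j10000) + 1000 = 1000 + j10000
|N| = √(50² + 0²) ≈ 50, ∠N ≈ 0.00°
|D| = √(1000² + 10000²) ≈ 10050, ∠D ≈ 84.29°
|G| = 50 / 10050 ≈ 0.0049751
Gain = 20 log₁₀(0.0049751) ≈ -46.06 dB
∠G = 0.00° − 84.29° = -84.29°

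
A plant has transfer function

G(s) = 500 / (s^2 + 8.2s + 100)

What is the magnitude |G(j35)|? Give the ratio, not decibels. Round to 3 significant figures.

0.431

At s = jω = j35:
quadratic: (j35)² + 8.2·j35 + 100 = -1125 + j287 → |·| ≈ 1161, ∠ ≈ 165.69°
|G| = 500 / 1161 ≈ 0.43066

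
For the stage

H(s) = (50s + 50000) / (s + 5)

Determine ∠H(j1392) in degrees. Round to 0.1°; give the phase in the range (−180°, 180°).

Substitute s = j1392:
Numerator: 50(j1392) + 50000 = 50000 + j69600
Denominator: (j1392) + 5 = 5 + j1392
|N| = √(50000² + 69600²) ≈ 85698, ∠N ≈ 54.31°
|D| = √(5² + 1392²) ≈ 1392, ∠D ≈ 89.79°
∠H = 54.31° − 89.79° = -35.48°

-35.5°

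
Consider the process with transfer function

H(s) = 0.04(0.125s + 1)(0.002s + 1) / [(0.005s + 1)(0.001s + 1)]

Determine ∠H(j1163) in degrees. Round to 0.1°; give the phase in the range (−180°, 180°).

26.8°

At ω = 1163 rad/s:
zero (1 + j1163·0.125) = 1 + j145.375 → |·| ≈ 145.38, ∠ ≈ 89.61°
zero (1 + j1163·0.002) = 1 + j2.326 → |·| ≈ 2.5319, ∠ ≈ 66.74°
pole (1 + j1163·0.005) = 1 + j5.815 → |·| ≈ 5.9004, ∠ ≈ 80.24°
pole (1 + j1163·0.001) = 1 + j1.163 → |·| ≈ 1.5338, ∠ ≈ 49.31°
∠H = (89.61° + 66.74°) − (80.24° + 49.31°) = 26.80°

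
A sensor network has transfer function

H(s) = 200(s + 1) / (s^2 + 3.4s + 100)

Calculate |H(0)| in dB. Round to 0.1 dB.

6.0 dB

H(0) = 200·1 / 100 = 2
20 log₁₀(2) ≈ 6.02 dB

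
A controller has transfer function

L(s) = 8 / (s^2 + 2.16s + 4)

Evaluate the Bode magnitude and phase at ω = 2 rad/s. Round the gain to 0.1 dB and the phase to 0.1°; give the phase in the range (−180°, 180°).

5.4 dB, -90.0°

At s = jω = j2:
quadratic: (j2)² + 2.16·j2 + 4 = 0 + j4.32 → |·| ≈ 4.32, ∠ ≈ 90.00°
|L| = 8 / 4.32 ≈ 1.8519
Gain = 20 log₁₀(1.8519) ≈ 5.35 dB
∠L = 0.00° − 90.00° = -90.00°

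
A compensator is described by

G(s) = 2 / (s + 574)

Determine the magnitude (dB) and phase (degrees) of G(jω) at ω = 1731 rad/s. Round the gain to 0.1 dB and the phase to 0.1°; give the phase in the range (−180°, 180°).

-59.2 dB, -71.7°

Substitute s = j1731:
Numerator: 2 = 2 + j0
Denominator: (j1731) + 574 = 574 + j1731
|N| = √(2² + 0²) ≈ 2, ∠N ≈ 0.00°
|D| = √(574² + 1731²) ≈ 1823.7, ∠D ≈ 71.65°
|G| = 2 / 1823.7 ≈ 0.0010967
Gain = 20 log₁₀(0.0010967) ≈ -59.20 dB
∠G = 0.00° − 71.65° = -71.65°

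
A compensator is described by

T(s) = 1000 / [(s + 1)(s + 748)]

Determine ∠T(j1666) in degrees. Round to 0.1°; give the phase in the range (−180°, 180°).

At s = jω = j1666:
pole (s+1): 1 + j1666 → |·| = √(1²+1666²) = √2775557 ≈ 1666, ∠ = arctan(1666/1) ≈ 89.97°
pole (s+748): 748 + j1666 → |·| = √(748²+1666²) = √3335060 ≈ 1826.2, ∠ = arctan(1666/748) ≈ 65.82°
∠T = 0.00° − 155.79° = -155.79°

-155.8°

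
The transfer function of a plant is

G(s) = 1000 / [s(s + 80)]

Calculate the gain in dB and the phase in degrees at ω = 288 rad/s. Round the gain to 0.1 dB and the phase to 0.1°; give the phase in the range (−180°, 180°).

At s = jω = j288:
pole (s+80): 80 + j288 → |·| = √(80²+288²) = √89344 ≈ 298.9, ∠ = arctan(288/80) ≈ 74.48°
pole at origin: |s| = 288, ∠ = 90.00° (in denominator)
|G| = 1000 / 86083 ≈ 0.011617
Gain = 20 log₁₀(0.011617) ≈ -38.70 dB
∠G = 0.00° − 164.48° = -164.48°

-38.7 dB, -164.5°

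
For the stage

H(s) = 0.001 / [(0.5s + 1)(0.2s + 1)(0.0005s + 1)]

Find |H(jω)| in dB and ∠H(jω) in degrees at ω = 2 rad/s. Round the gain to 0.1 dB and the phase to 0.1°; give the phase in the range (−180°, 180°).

At ω = 2 rad/s:
pole (1 + j2·0.5) = 1 + j1 → |·| ≈ 1.4142, ∠ ≈ 45.00°
pole (1 + j2·0.2) = 1 + j0.4 → |·| ≈ 1.077, ∠ ≈ 21.80°
pole (1 + j2·0.0005) = 1 + j0.001 → |·| ≈ 1, ∠ ≈ 0.06°
|H| = 0.001 · 1 / (1.4142 · 1.077 · 1) ≈ 0.00065656
Gain = 20 log₁₀(0.00065656) ≈ -63.65 dB
∠H = (0°) − (45.00° + 21.80° + 0.06°) = -66.86°

-63.7 dB, -66.9°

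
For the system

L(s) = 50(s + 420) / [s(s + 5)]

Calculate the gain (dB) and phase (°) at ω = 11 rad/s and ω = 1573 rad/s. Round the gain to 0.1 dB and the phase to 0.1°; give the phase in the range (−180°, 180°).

ω = 11: 44.0 dB, -154.1°; ω = 1573: -29.7 dB, -104.8°

At s = jω = j11:
zero (s+420): 420 + j11 → |·| = √(420²+11²) = √176521 ≈ 420.14, ∠ = arctan(11/420) ≈ 1.50°
pole (s+5): 5 + j11 → |·| = √(5²+11²) = √146 ≈ 12.083, ∠ = arctan(11/5) ≈ 65.56°
pole at origin: |s| = 11, ∠ = 90.00° (in denominator)
|L| = 50 · 420.14 / 132.91 ≈ 158.05
Gain = 20 log₁₀(158.05) ≈ 43.98 dB
∠L = 1.50° − 155.56° = -154.06°

At s = jω = j1573:
zero (s+420): 420 + j1573 → |·| = √(420²+1573²) = √2650729 ≈ 1628.1, ∠ = arctan(1573/420) ≈ 75.05°
pole (s+5): 5 + j1573 → |·| = √(5²+1573²) = √2474354 ≈ 1573, ∠ = arctan(1573/5) ≈ 89.82°
pole at origin: |s| = 1573, ∠ = 90.00° (in denominator)
|L| = 50 · 1628.1 / 2.4743e+06 ≈ 0.0329
Gain = 20 log₁₀(0.0329) ≈ -29.66 dB
∠L = 75.05° − 179.82° = -104.77°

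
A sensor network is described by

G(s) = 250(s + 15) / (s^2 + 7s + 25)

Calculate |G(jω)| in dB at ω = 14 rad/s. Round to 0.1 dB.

28.3 dB

At s = jω = j14:
zero (s+15): 15 + j14 → |·| = √(15²+14²) = √421 ≈ 20.518, ∠ = arctan(14/15) ≈ 43.03°
quadratic: (j14)² + 7·j14 + 25 = -171 + j98 → |·| ≈ 197.09, ∠ ≈ 150.18°
|G| = 250 · 20.518 / 197.09 ≈ 26.026
Gain = 20 log₁₀(26.026) ≈ 28.31 dB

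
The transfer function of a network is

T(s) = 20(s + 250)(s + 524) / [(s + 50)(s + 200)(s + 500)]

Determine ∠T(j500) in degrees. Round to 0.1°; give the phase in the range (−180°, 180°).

-90.4°

At s = jω = j500:
zero (s+250): 250 + j500 → |·| = √(250²+500²) = √312500 ≈ 559.02, ∠ = arctan(500/250) ≈ 63.43°
zero (s+524): 524 + j500 → |·| = √(524²+500²) = √524576 ≈ 724.28, ∠ = arctan(500/524) ≈ 43.66°
pole (s+50): 50 + j500 → |·| = √(50²+500²) = √252500 ≈ 502.49, ∠ = arctan(500/50) ≈ 84.29°
pole (s+200): 200 + j500 → |·| = √(200²+500²) = √290000 ≈ 538.52, ∠ = arctan(500/200) ≈ 68.20°
pole (s+500): 500 + j500 → |·| = √(500²+500²) = √500000 ≈ 707.11, ∠ = arctan(500/500) ≈ 45.00°
∠T = 107.09° − 197.49° = -90.40°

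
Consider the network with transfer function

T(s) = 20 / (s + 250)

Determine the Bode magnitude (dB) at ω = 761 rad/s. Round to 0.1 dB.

-32.1 dB

At s = jω = j761:
pole (s+250): 250 + j761 → |·| = √(250²+761²) = √641621 ≈ 801.01, ∠ = arctan(761/250) ≈ 71.81°
|T| = 20 / 801.01 ≈ 0.024968
Gain = 20 log₁₀(0.024968) ≈ -32.05 dB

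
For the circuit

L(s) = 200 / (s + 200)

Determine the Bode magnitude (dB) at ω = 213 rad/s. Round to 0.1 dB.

-3.3 dB

Substitute s = j213:
Numerator: 200 = 200 + j0
Denominator: (j213) + 200 = 200 + j213
|N| = √(200² + 0²) ≈ 200, ∠N ≈ 0.00°
|D| = √(200² + 213²) ≈ 292.18, ∠D ≈ 46.80°
|L| = 200 / 292.18 ≈ 0.68451
Gain = 20 log₁₀(0.68451) ≈ -3.29 dB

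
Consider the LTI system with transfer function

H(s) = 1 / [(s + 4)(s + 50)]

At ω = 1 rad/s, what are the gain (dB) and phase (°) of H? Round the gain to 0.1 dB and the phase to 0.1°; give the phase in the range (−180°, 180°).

At s = jω = j1:
pole (s+4): 4 + j1 → |·| = √(4²+1²) = √17 ≈ 4.1231, ∠ = arctan(1/4) ≈ 14.04°
pole (s+50): 50 + j1 → |·| = √(50²+1²) = √2501 ≈ 50.01, ∠ = arctan(1/50) ≈ 1.15°
|H| = 1 / 206.2 ≈ 0.0048497
Gain = 20 log₁₀(0.0048497) ≈ -46.29 dB
∠H = 0.00° − 15.19° = -15.19°

-46.3 dB, -15.2°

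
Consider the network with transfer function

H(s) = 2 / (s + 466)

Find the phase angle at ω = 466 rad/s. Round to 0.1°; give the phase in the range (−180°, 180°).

Substitute s = j466:
Numerator: 2 = 2 + j0
Denominator: (j466) + 466 = 466 + j466
|N| = √(2² + 0²) ≈ 2, ∠N ≈ 0.00°
|D| = √(466² + 466²) ≈ 659.02, ∠D ≈ 45.00°
∠H = 0.00° − 45.00° = -45.00°

-45.0°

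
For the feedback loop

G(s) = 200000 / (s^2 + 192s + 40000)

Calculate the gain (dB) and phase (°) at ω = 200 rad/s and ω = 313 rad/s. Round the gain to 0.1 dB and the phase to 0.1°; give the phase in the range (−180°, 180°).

ω = 200: 14.3 dB, -90.0°; ω = 313: 7.6 dB, -134.0°

At s = jω = j200:
quadratic: (j200)² + 192·j200 + 40000 = 0 + j38400 → |·| ≈ 38400, ∠ ≈ 90.00°
|G| = 200000 / 38400 ≈ 5.2083
Gain = 20 log₁₀(5.2083) ≈ 14.33 dB
∠G = 0.00° − 90.00° = -90.00°

At s = jω = j313:
quadratic: (j313)² + 192·j313 + 40000 = -57969 + j60096 → |·| ≈ 83498, ∠ ≈ 133.97°
|G| = 200000 / 83498 ≈ 2.3953
Gain = 20 log₁₀(2.3953) ≈ 7.59 dB
∠G = 0.00° − 133.97° = -133.97°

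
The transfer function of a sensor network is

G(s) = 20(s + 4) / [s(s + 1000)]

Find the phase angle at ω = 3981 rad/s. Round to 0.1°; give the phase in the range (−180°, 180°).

At s = jω = j3981:
zero (s+4): 4 + j3981 → |·| = √(4²+3981²) = √15848377 ≈ 3981, ∠ = arctan(3981/4) ≈ 89.94°
pole (s+1000): 1000 + j3981 → |·| = √(1000²+3981²) = √16848361 ≈ 4104.7, ∠ = arctan(3981/1000) ≈ 75.90°
pole at origin: |s| = 3981, ∠ = 90.00° (in denominator)
∠G = 89.94° − 165.90° = -75.96°

-76.0°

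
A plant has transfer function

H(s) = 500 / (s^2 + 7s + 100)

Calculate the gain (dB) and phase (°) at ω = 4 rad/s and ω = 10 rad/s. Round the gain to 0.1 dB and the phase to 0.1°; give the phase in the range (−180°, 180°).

At s = jω = j4:
quadratic: (j4)² + 7·j4 + 100 = 84 + j28 → |·| ≈ 88.544, ∠ ≈ 18.43°
|H| = 500 / 88.544 ≈ 5.6469
Gain = 20 log₁₀(5.6469) ≈ 15.04 dB
∠H = 0.00° − 18.43° = -18.43°

At s = jω = j10:
quadratic: (j10)² + 7·j10 + 100 = 0 + j70 → |·| ≈ 70, ∠ ≈ 90.00°
|H| = 500 / 70 ≈ 7.1429
Gain = 20 log₁₀(7.1429) ≈ 17.08 dB
∠H = 0.00° − 90.00° = -90.00°

ω = 4: 15.0 dB, -18.4°; ω = 10: 17.1 dB, -90.0°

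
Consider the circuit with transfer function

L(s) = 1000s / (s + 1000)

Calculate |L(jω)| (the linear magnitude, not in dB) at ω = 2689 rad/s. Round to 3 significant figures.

At s = jω = j2689:
zero at origin: s = j2689 → |·| = 2689, ∠ = 90.00°
pole (s+1000): 1000 + j2689 → |·| = √(1000²+2689²) = √8230721 ≈ 2868.9, ∠ = arctan(2689/1000) ≈ 69.60°
|L| = 1000 · 2689 / 2868.9 ≈ 937.29

937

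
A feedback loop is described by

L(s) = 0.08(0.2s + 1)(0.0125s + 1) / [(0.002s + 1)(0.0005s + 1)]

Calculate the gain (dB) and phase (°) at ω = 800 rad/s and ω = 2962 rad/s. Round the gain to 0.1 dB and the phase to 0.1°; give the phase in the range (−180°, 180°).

ω = 800: 36.0 dB, 94.1°; ω = 2962: 44.3 dB, 42.0°

At ω = 800 rad/s:
zero (1 + j800·0.2) = 1 + j160 → |·| ≈ 160, ∠ ≈ 89.64°
zero (1 + j800·0.0125) = 1 + j10 → |·| ≈ 10.05, ∠ ≈ 84.29°
pole (1 + j800·0.002) = 1 + j1.6 → |·| ≈ 1.8868, ∠ ≈ 57.99°
pole (1 + j800·0.0005) = 1 + j0.4 → |·| ≈ 1.077, ∠ ≈ 21.80°
|L| = 0.08 · 160 · 10.05 / (1.8868 · 1.077) ≈ 63.304
Gain = 20 log₁₀(63.304) ≈ 36.03 dB
∠L = (89.64° + 84.29°) − (57.99° + 21.80°) = 94.14°

At ω = 2962 rad/s:
zero (1 + j2962·0.2) = 1 + j592.4 → |·| ≈ 592.4, ∠ ≈ 89.90°
zero (1 + j2962·0.0125) = 1 + j37.025 → |·| ≈ 37.039, ∠ ≈ 88.45°
pole (1 + j2962·0.002) = 1 + j5.924 → |·| ≈ 6.0078, ∠ ≈ 80.42°
pole (1 + j2962·0.0005) = 1 + j1.481 → |·| ≈ 1.787, ∠ ≈ 55.97°
|L| = 0.08 · 592.4 · 37.039 / (6.0078 · 1.787) ≈ 163.5
Gain = 20 log₁₀(163.5) ≈ 44.27 dB
∠L = (89.90° + 88.45°) − (80.42° + 55.97°) = 41.96°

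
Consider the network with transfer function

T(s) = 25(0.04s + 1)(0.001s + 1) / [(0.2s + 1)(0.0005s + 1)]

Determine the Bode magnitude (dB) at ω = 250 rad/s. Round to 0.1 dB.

14.2 dB

At ω = 250 rad/s:
zero (1 + j250·0.04) = 1 + j10 → |·| ≈ 10.05, ∠ ≈ 84.29°
zero (1 + j250·0.001) = 1 + j0.25 → |·| ≈ 1.0308, ∠ ≈ 14.04°
pole (1 + j250·0.2) = 1 + j50 → |·| ≈ 50.01, ∠ ≈ 88.85°
pole (1 + j250·0.0005) = 1 + j0.125 → |·| ≈ 1.0078, ∠ ≈ 7.13°
|T| = 25 · 10.05 · 1.0308 / (50.01 · 1.0078) ≈ 5.1387
Gain = 20 log₁₀(5.1387) ≈ 14.22 dB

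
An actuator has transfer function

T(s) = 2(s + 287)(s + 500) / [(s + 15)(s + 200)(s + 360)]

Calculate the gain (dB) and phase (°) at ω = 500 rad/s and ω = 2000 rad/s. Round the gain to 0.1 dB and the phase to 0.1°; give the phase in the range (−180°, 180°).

ω = 500: -46.2 dB, -105.6°; ω = 2000: -59.8 dB, -95.9°

At s = jω = j500:
zero (s+287): 287 + j500 → |·| = √(287²+500²) = √332369 ≈ 576.51, ∠ = arctan(500/287) ≈ 60.14°
zero (s+500): 500 + j500 → |·| = √(500²+500²) = √500000 ≈ 707.11, ∠ = arctan(500/500) ≈ 45.00°
pole (s+15): 15 + j500 → |·| = √(15²+500²) = √250225 ≈ 500.22, ∠ = arctan(500/15) ≈ 88.28°
pole (s+200): 200 + j500 → |·| = √(200²+500²) = √290000 ≈ 538.52, ∠ = arctan(500/200) ≈ 68.20°
pole (s+360): 360 + j500 → |·| = √(360²+500²) = √379600 ≈ 616.12, ∠ = arctan(500/360) ≈ 54.25°
|T| = 2 · 4.0766e+05 / 1.6597e+08 ≈ 0.0049125
Gain = 20 log₁₀(0.0049125) ≈ -46.17 dB
∠T = 105.14° − 210.73° = -105.59°

At s = jω = j2000:
zero (s+287): 287 + j2000 → |·| = √(287²+2000²) = √4082369 ≈ 2020.5, ∠ = arctan(2000/287) ≈ 81.83°
zero (s+500): 500 + j2000 → |·| = √(500²+2000²) = √4250000 ≈ 2061.6, ∠ = arctan(2000/500) ≈ 75.96°
pole (s+15): 15 + j2000 → |·| = √(15²+2000²) = √4000225 ≈ 2000.1, ∠ = arctan(2000/15) ≈ 89.57°
pole (s+200): 200 + j2000 → |·| = √(200²+2000²) = √4040000 ≈ 2010, ∠ = arctan(2000/200) ≈ 84.29°
pole (s+360): 360 + j2000 → |·| = √(360²+2000²) = √4129600 ≈ 2032.1, ∠ = arctan(2000/360) ≈ 79.80°
|T| = 2 · 4.1655e+06 / 8.1695e+09 ≈ 0.0010198
Gain = 20 log₁₀(0.0010198) ≈ -59.83 dB
∠T = 157.79° − 253.66° = -95.87°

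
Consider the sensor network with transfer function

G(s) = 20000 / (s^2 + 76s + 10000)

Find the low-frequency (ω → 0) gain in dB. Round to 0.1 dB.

6.0 dB

G(0) = 20000 / 10000 = 2
20 log₁₀(2) ≈ 6.02 dB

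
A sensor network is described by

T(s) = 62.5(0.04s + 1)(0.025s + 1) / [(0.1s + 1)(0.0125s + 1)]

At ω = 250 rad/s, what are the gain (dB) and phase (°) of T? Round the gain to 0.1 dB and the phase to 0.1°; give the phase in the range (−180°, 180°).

At ω = 250 rad/s:
zero (1 + j250·0.04) = 1 + j10 → |·| ≈ 10.05, ∠ ≈ 84.29°
zero (1 + j250·0.025) = 1 + j6.25 → |·| ≈ 6.3295, ∠ ≈ 80.91°
pole (1 + j250·0.1) = 1 + j25 → |·| ≈ 25.02, ∠ ≈ 87.71°
pole (1 + j250·0.0125) = 1 + j3.125 → |·| ≈ 3.2811, ∠ ≈ 72.26°
|T| = 62.5 · 10.05 · 6.3295 / (25.02 · 3.2811) ≈ 48.429
Gain = 20 log₁₀(48.429) ≈ 33.70 dB
∠T = (84.29° + 80.91°) − (87.71° + 72.26°) = 5.23°

33.7 dB, 5.2°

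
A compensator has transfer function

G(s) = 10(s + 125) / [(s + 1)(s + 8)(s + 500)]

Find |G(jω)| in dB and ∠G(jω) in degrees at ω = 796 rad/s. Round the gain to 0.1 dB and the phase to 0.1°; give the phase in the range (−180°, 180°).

-97.4 dB, -156.1°

At s = jω = j796:
zero (s+125): 125 + j796 → |·| = √(125²+796²) = √649241 ≈ 805.75, ∠ = arctan(796/125) ≈ 81.08°
pole (s+1): 1 + j796 → |·| = √(1²+796²) = √633617 ≈ 796, ∠ = arctan(796/1) ≈ 89.93°
pole (s+8): 8 + j796 → |·| = √(8²+796²) = √633680 ≈ 796.04, ∠ = arctan(796/8) ≈ 89.42°
pole (s+500): 500 + j796 → |·| = √(500²+796²) = √883616 ≈ 940.01, ∠ = arctan(796/500) ≈ 57.87°
|G| = 10 · 805.75 / 5.9564e+08 ≈ 1.3527e-05
Gain = 20 log₁₀(1.3527e-05) ≈ -97.38 dB
∠G = 81.08° − 237.22° = -156.14°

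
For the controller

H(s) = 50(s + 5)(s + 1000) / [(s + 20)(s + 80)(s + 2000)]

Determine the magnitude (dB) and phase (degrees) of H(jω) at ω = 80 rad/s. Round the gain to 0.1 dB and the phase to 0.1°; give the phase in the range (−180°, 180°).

At s = jω = j80:
zero (s+5): 5 + j80 → |·| = √(5²+80²) = √6425 ≈ 80.156, ∠ = arctan(80/5) ≈ 86.42°
zero (s+1000): 1000 + j80 → |·| = √(1000²+80²) = √1006400 ≈ 1003.2, ∠ = arctan(80/1000) ≈ 4.57°
pole (s+20): 20 + j80 → |·| = √(20²+80²) = √6800 ≈ 82.462, ∠ = arctan(80/20) ≈ 75.96°
pole (s+80): 80 + j80 → |·| = √(80²+80²) = √12800 ≈ 113.14, ∠ = arctan(80/80) ≈ 45.00°
pole (s+2000): 2000 + j80 → |·| = √(2000²+80²) = √4006400 ≈ 2001.6, ∠ = arctan(80/2000) ≈ 2.29°
|H| = 50 · 80412 / 1.8674e+07 ≈ 0.2153
Gain = 20 log₁₀(0.2153) ≈ -13.34 dB
∠H = 90.99° − 123.25° = -32.26°

-13.3 dB, -32.3°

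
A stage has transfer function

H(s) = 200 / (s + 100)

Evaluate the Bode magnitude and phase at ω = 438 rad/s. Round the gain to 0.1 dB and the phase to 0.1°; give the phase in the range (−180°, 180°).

-7.0 dB, -77.1°

Substitute s = j438:
Numerator: 200 = 200 + j0
Denominator: (j438) + 100 = 100 + j438
|N| = √(200² + 0²) ≈ 200, ∠N ≈ 0.00°
|D| = √(100² + 438²) ≈ 449.27, ∠D ≈ 77.14°
|H| = 200 / 449.27 ≈ 0.44517
Gain = 20 log₁₀(0.44517) ≈ -7.03 dB
∠H = 0.00° − 77.14° = -77.14°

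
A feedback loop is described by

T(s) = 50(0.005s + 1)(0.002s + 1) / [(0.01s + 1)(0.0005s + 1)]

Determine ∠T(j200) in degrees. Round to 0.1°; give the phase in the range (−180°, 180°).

At ω = 200 rad/s:
zero (1 + j200·0.005) = 1 + j1 → |·| ≈ 1.4142, ∠ ≈ 45.00°
zero (1 + j200·0.002) = 1 + j0.4 → |·| ≈ 1.077, ∠ ≈ 21.80°
pole (1 + j200·0.01) = 1 + j2 → |·| ≈ 2.2361, ∠ ≈ 63.43°
pole (1 + j200·0.0005) = 1 + j0.1 → |·| ≈ 1.005, ∠ ≈ 5.71°
∠T = (45.00° + 21.80°) − (63.43° + 5.71°) = -2.34°

-2.3°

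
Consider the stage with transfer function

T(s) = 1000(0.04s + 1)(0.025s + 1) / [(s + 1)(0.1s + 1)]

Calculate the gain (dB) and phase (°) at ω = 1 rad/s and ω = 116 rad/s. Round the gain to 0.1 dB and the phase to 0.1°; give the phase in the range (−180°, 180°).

At ω = 1 rad/s:
zero (1 + j1·0.04) = 1 + j0.04 → |·| ≈ 1.0008, ∠ ≈ 2.29°
zero (1 + j1·0.025) = 1 + j0.025 → |·| ≈ 1.0003, ∠ ≈ 1.43°
pole (1 + j1·1) = 1 + j1 → |·| ≈ 1.4142, ∠ ≈ 45.00°
pole (1 + j1·0.1) = 1 + j0.1 → |·| ≈ 1.005, ∠ ≈ 5.71°
|T| = 1000 · 1.0008 · 1.0003 / (1.4142 · 1.005) ≈ 704.37
Gain = 20 log₁₀(704.37) ≈ 56.96 dB
∠T = (2.29° + 1.43°) − (45.00° + 5.71°) = -46.99°

At ω = 116 rad/s:
zero (1 + j116·0.04) = 1 + j4.64 → |·| ≈ 4.7465, ∠ ≈ 77.84°
zero (1 + j116·0.025) = 1 + j2.9 → |·| ≈ 3.0676, ∠ ≈ 70.97°
pole (1 + j116·1) = 1 + j116 → |·| ≈ 116, ∠ ≈ 89.51°
pole (1 + j116·0.1) = 1 + j11.6 → |·| ≈ 11.643, ∠ ≈ 85.07°
|T| = 1000 · 4.7465 · 3.0676 / (116 · 11.643) ≈ 10.781
Gain = 20 log₁₀(10.781) ≈ 20.65 dB
∠T = (77.84° + 70.97°) − (89.51° + 85.07°) = -25.77°

ω = 1: 57.0 dB, -47.0°; ω = 116: 20.7 dB, -25.8°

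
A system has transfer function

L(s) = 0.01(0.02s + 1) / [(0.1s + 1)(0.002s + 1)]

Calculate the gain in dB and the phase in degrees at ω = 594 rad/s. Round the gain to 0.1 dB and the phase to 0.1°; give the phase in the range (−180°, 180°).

At ω = 594 rad/s:
zero (1 + j594·0.02) = 1 + j11.88 → |·| ≈ 11.922, ∠ ≈ 85.19°
pole (1 + j594·0.1) = 1 + j59.4 → |·| ≈ 59.408, ∠ ≈ 89.04°
pole (1 + j594·0.002) = 1 + j1.188 → |·| ≈ 1.5529, ∠ ≈ 49.91°
|L| = 0.01 · 11.922 / (59.408 · 1.5529) ≈ 0.0012923
Gain = 20 log₁₀(0.0012923) ≈ -57.77 dB
∠L = (85.19°) − (89.04° + 49.91°) = -53.76°

-57.8 dB, -53.8°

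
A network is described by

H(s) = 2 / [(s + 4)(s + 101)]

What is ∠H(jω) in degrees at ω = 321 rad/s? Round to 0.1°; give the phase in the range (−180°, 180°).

-161.8°

At s = jω = j321:
pole (s+4): 4 + j321 → |·| = √(4²+321²) = √103057 ≈ 321.02, ∠ = arctan(321/4) ≈ 89.29°
pole (s+101): 101 + j321 → |·| = √(101²+321²) = √113242 ≈ 336.51, ∠ = arctan(321/101) ≈ 72.53°
∠H = 0.00° − 161.82° = -161.82°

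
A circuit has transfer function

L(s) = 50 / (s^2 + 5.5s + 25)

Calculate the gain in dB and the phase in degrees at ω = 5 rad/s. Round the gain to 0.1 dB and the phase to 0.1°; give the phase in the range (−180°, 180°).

5.2 dB, -90.0°

At s = jω = j5:
quadratic: (j5)² + 5.5·j5 + 25 = 0 + j27.5 → |·| ≈ 27.5, ∠ ≈ 90.00°
|L| = 50 / 27.5 ≈ 1.8182
Gain = 20 log₁₀(1.8182) ≈ 5.19 dB
∠L = 0.00° − 90.00° = -90.00°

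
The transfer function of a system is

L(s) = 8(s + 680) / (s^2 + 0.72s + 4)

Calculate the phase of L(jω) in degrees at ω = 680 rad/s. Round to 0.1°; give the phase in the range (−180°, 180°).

-134.9°

At s = jω = j680:
zero (s+680): 680 + j680 → |·| = √(680²+680²) = √924800 ≈ 961.67, ∠ = arctan(680/680) ≈ 45.00°
quadratic: (j680)² + 0.72·j680 + 4 = -462396 + j489.6 → |·| ≈ 4.624e+05, ∠ ≈ 179.94°
∠L = 45.00° − 179.94° = -134.94°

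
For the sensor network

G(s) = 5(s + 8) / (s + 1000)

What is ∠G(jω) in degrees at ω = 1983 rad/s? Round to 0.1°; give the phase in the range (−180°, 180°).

26.5°

At s = jω = j1983:
zero (s+8): 8 + j1983 → |·| = √(8²+1983²) = √3932353 ≈ 1983, ∠ = arctan(1983/8) ≈ 89.77°
pole (s+1000): 1000 + j1983 → |·| = √(1000²+1983²) = √4932289 ≈ 2220.9, ∠ = arctan(1983/1000) ≈ 63.24°
∠G = 89.77° − 63.24° = 26.53°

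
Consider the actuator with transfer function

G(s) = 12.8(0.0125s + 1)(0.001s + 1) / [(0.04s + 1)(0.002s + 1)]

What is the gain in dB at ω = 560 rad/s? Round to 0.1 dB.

At ω = 560 rad/s:
zero (1 + j560·0.0125) = 1 + j7 → |·| ≈ 7.0711, ∠ ≈ 81.87°
zero (1 + j560·0.001) = 1 + j0.56 → |·| ≈ 1.1461, ∠ ≈ 29.25°
pole (1 + j560·0.04) = 1 + j22.4 → |·| ≈ 22.422, ∠ ≈ 87.44°
pole (1 + j560·0.002) = 1 + j1.12 → |·| ≈ 1.5015, ∠ ≈ 48.24°
|G| = 12.8 · 7.0711 · 1.1461 / (22.422 · 1.5015) ≈ 3.0812
Gain = 20 log₁₀(3.0812) ≈ 9.77 dB

9.8 dB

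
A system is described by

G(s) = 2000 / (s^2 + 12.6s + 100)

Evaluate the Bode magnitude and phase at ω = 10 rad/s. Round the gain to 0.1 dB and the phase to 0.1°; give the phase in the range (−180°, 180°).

24.0 dB, -90.0°

At s = jω = j10:
quadratic: (j10)² + 12.6·j10 + 100 = 0 + j126 → |·| ≈ 126, ∠ ≈ 90.00°
|G| = 2000 / 126 ≈ 15.873
Gain = 20 log₁₀(15.873) ≈ 24.01 dB
∠G = 0.00° − 90.00° = -90.00°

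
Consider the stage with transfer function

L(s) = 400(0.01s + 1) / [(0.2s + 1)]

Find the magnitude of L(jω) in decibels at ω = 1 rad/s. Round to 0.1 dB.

51.9 dB

At ω = 1 rad/s:
zero (1 + j1·0.01) = 1 + j0.01 → |·| ≈ 1, ∠ ≈ 0.57°
pole (1 + j1·0.2) = 1 + j0.2 → |·| ≈ 1.0198, ∠ ≈ 11.31°
|L| = 400 · 1 / (1.0198) ≈ 392.23
Gain = 20 log₁₀(392.23) ≈ 51.87 dB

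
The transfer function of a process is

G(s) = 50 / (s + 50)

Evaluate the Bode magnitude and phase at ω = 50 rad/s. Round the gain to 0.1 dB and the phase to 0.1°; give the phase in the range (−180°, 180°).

-3.0 dB, -45.0°

At s = jω = j50:
pole (s+50): 50 + j50 → |·| = √(50²+50²) = √5000 ≈ 70.711, ∠ = arctan(50/50) ≈ 45.00°
|G| = 50 / 70.711 ≈ 0.7071
Gain = 20 log₁₀(0.7071) ≈ -3.01 dB
∠G = 0.00° − 45.00° = -45.00°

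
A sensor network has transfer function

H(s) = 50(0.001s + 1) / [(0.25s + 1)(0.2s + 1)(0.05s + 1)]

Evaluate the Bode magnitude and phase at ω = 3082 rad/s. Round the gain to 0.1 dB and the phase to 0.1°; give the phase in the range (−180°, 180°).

At ω = 3082 rad/s:
zero (1 + j3082·0.001) = 1 + j3.082 → |·| ≈ 3.2402, ∠ ≈ 72.02°
pole (1 + j3082·0.25) = 1 + j770.5 → |·| ≈ 770.5, ∠ ≈ 89.93°
pole (1 + j3082·0.2) = 1 + j616.4 → |·| ≈ 616.4, ∠ ≈ 89.91°
pole (1 + j3082·0.05) = 1 + j154.1 → |·| ≈ 154.1, ∠ ≈ 89.63°
|H| = 50 · 3.2402 / (770.5 · 616.4 · 154.1) ≈ 2.2136e-06
Gain = 20 log₁₀(2.2136e-06) ≈ -113.10 dB
∠H = (72.02°) − (89.93° + 89.91° + 89.63°) = -197.45° ≡ 162.55° (principal value)

-113.1 dB, 162.6°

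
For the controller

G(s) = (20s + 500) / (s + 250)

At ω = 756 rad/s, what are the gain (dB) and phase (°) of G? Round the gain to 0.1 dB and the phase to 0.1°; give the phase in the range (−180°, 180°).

Substitute s = j756:
Numerator: 20(j756) + 500 = 500 + j15120
Denominator: (j756) + 250 = 250 + j756
|N| = √(500² + 15120²) ≈ 15128, ∠N ≈ 88.11°
|D| = √(250² + 756²) ≈ 796.26, ∠D ≈ 71.70°
|G| = 15128 / 796.26 ≈ 18.999
Gain = 20 log₁₀(18.999) ≈ 25.57 dB
∠G = 88.11° − 71.70° = 16.41°

25.6 dB, 16.4°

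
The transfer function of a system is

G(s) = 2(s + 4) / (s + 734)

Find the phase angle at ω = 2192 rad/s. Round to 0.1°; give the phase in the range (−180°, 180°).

At s = jω = j2192:
zero (s+4): 4 + j2192 → |·| = √(4²+2192²) = √4804880 ≈ 2192, ∠ = arctan(2192/4) ≈ 89.90°
pole (s+734): 734 + j2192 → |·| = √(734²+2192²) = √5343620 ≈ 2311.6, ∠ = arctan(2192/734) ≈ 71.49°
∠G = 89.90° − 71.49° = 18.41°

18.4°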